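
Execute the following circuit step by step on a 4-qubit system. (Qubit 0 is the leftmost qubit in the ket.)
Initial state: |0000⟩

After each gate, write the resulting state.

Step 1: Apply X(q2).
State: |0010⟩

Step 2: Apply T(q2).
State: (1/√2 + (1/√2)i)|0010⟩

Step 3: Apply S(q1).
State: (1/√2 + (1/√2)i)|0010⟩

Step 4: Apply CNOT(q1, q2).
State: (1/√2 + (1/√2)i)|0010⟩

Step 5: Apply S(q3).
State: (1/√2 + (1/√2)i)|0010⟩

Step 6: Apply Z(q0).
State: (1/√2 + (1/√2)i)|0010⟩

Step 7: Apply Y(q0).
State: (-1/√2 + (1/√2)i)|1010⟩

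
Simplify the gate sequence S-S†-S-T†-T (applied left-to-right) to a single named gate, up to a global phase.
S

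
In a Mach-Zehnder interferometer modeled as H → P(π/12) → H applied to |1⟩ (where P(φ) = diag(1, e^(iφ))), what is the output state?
(0.01704 - 0.1294i)|0⟩ + (0.983 + 0.1294i)|1⟩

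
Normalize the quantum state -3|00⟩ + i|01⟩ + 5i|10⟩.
-0.5071|00⟩ + 0.169i|01⟩ + 0.8452i|10⟩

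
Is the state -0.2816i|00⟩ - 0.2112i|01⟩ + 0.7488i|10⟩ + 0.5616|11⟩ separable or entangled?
Entangled

Writing the state as a|00⟩ + b|01⟩ + c|10⟩ + d|11⟩, it is a product state iff ad − bc = 0.
Here (a, b, c, d) = (-0.2816i, -0.2112i, 0.7488i, 0.5616): ad − bc = (-0.2816i)(0.5616) − (-0.2112i)(0.7488i) = (-0.1581 - 0.1581i) ≠ 0, so the state is entangled.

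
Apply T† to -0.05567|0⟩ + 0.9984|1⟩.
-0.05567|0⟩ + (0.706 - 0.706i)|1⟩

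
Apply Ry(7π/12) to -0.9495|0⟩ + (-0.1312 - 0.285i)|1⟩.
(-0.4739 + 0.2261i)|0⟩ + (-0.8332 - 0.1735i)|1⟩

Ry(7π/12) = [[cos(θ/2), −sin(θ/2)], [sin(θ/2), cos(θ/2)]]; θ = 7π/12, cos(θ/2) ≈ 0.608761, sin(θ/2) ≈ 0.793353.
With a = amp(|0⟩) = -0.9495 and b = amp(|1⟩) = (-0.1312 - 0.285i):
new amp(|0⟩) = (0.608761)·a + (-0.793353)·b = (-0.4739 + 0.2261i)
new amp(|1⟩) = (0.793353)·a + (0.608761)·b = (-0.8332 - 0.1735i)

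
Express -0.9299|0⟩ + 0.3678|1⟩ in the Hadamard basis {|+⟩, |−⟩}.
-0.3975|+⟩ - 0.9176|−⟩

With |ψ⟩ = α|0⟩ + β|1⟩, the Hadamard-basis coefficients are ⟨+|ψ⟩ = (α + β)/√2 and ⟨−|ψ⟩ = (α − β)/√2.
Here α = -0.9299, β = 0.3678: (α + β)/√2 = -0.3975, (α − β)/√2 = -0.9176.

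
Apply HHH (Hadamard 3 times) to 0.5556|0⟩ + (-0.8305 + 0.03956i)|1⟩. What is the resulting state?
(-0.1944 + 0.02797i)|0⟩ + (0.9801 - 0.02797i)|1⟩

H² = I, so H^3 = H: a single Hadamard. With (a, b) = (0.5556, (-0.8305 + 0.03956i)), H gives ((a + b)/√2, (a − b)/√2) = ((-0.1944 + 0.02797i), (0.9801 - 0.02797i)).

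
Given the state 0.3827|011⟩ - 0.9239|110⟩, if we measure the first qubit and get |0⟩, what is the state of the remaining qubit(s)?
|11⟩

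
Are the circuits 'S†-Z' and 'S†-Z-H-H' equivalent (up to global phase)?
Yes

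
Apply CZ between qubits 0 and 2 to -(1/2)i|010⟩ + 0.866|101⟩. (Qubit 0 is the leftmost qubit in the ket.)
-(1/2)i|010⟩ - 0.866|101⟩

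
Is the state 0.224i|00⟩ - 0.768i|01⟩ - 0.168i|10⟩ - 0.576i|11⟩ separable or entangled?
Entangled

Writing the state as a|00⟩ + b|01⟩ + c|10⟩ + d|11⟩, it is a product state iff ad − bc = 0.
Here (a, b, c, d) = (0.224i, -0.768i, -0.168i, -0.576i): ad − bc = (0.224i)(-0.576i) − (-0.768i)(-0.168i) = 0.258 ≠ 0, so the state is entangled.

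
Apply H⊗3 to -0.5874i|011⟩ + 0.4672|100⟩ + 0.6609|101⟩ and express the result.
(0.3988 - 0.2077i)|000⟩ + (-0.06848 + 0.2077i)|001⟩ + (0.3988 + 0.2077i)|010⟩ + (-0.06848 - 0.2077i)|011⟩ + (-0.3988 - 0.2077i)|100⟩ + (0.06848 + 0.2077i)|101⟩ + (-0.3988 + 0.2077i)|110⟩ + (0.06848 - 0.2077i)|111⟩

H⊗3 gives amp(|y⟩) = (1/2√2) Σ_x (−1)^(x·y) amp(|x⟩), where x·y is the number of positions in which both x and y have a 1.
|000⟩: (-0.5874i + 0.4672 + 0.6609)/(2√2) = (0.3988 - 0.2077i)
|001⟩: (0.5874i + 0.4672 - 0.6609)/(2√2) = (-0.06848 + 0.2077i)
|010⟩: (0.5874i + 0.4672 + 0.6609)/(2√2) = (0.3988 + 0.2077i)
|011⟩: (-0.5874i + 0.4672 - 0.6609)/(2√2) = (-0.06848 - 0.2077i)
|100⟩: (-0.5874i - 0.4672 - 0.6609)/(2√2) = (-0.3988 - 0.2077i)
|101⟩: (0.5874i - 0.4672 + 0.6609)/(2√2) = (0.06848 + 0.2077i)
|110⟩: (0.5874i - 0.4672 - 0.6609)/(2√2) = (-0.3988 + 0.2077i)
|111⟩: (-0.5874i - 0.4672 + 0.6609)/(2√2) = (0.06848 - 0.2077i)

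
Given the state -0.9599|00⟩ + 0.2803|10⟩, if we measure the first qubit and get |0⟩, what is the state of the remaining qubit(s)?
-|0⟩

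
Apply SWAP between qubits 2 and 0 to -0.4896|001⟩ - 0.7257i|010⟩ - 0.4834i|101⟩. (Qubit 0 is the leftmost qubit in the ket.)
-0.7257i|010⟩ - 0.4896|100⟩ - 0.4834i|101⟩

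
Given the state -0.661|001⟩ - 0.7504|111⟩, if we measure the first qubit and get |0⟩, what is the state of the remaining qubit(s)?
-|01⟩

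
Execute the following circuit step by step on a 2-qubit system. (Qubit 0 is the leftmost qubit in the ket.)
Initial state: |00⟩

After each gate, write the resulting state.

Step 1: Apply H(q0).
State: 1/√2|00⟩ + 1/√2|10⟩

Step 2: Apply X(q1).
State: 1/√2|01⟩ + 1/√2|11⟩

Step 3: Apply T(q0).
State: 1/√2|01⟩ + (1/2 + (1/2)i)|11⟩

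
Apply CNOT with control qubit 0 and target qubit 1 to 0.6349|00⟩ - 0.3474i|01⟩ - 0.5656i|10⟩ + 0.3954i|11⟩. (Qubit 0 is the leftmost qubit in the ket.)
0.6349|00⟩ - 0.3474i|01⟩ + 0.3954i|10⟩ - 0.5656i|11⟩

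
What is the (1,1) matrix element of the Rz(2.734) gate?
(0.2024 + 0.9793i)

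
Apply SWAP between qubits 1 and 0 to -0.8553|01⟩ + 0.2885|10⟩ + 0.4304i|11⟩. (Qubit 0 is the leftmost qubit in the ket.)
0.2885|01⟩ - 0.8553|10⟩ + 0.4304i|11⟩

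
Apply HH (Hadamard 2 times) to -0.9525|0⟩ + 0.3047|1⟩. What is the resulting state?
-0.9525|0⟩ + 0.3047|1⟩

H² = I, so an even number of Hadamards cancels: H^2 = I and the state is unchanged.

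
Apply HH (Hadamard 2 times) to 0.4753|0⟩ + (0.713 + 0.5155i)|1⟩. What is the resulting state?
0.4753|0⟩ + (0.713 + 0.5155i)|1⟩

H² = I, so an even number of Hadamards cancels: H^2 = I and the state is unchanged.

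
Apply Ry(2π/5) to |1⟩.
-0.5878|0⟩ + 0.809|1⟩

Ry(2π/5) = [[cos(θ/2), −sin(θ/2)], [sin(θ/2), cos(θ/2)]]; θ = 2π/5, cos(θ/2) ≈ 0.809017, sin(θ/2) ≈ 0.587785.
With a = amp(|0⟩) = 0 and b = amp(|1⟩) = 1:
new amp(|0⟩) = (0.809017)·a + (-0.587785)·b = -0.5878
new amp(|1⟩) = (0.587785)·a + (0.809017)·b = 0.809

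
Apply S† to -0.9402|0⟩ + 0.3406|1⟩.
-0.9402|0⟩ - 0.3406i|1⟩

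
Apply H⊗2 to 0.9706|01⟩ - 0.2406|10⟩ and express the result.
0.365|00⟩ - 0.6056|01⟩ + 0.6056|10⟩ - 0.365|11⟩

H⊗2 gives amp(|y⟩) = (1/2) Σ_x (−1)^(x·y) amp(|x⟩), where x·y is the number of positions in which both x and y have a 1.
|00⟩: (0.9706 - 0.2406)/2 = 0.365
|01⟩: (-0.9706 - 0.2406)/2 = -0.6056
|10⟩: (0.9706 + 0.2406)/2 = 0.6056
|11⟩: (-0.9706 + 0.2406)/2 = -0.365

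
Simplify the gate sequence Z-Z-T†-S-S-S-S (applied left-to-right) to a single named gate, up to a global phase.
T†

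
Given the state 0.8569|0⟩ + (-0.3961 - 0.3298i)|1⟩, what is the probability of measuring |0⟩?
0.7343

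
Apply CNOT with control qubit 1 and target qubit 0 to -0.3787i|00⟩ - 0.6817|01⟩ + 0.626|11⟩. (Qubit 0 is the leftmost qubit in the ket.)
-0.3787i|00⟩ + 0.626|01⟩ - 0.6817|11⟩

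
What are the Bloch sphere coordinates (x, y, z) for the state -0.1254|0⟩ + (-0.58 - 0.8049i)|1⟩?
(0.1455, 0.2019, -0.9685)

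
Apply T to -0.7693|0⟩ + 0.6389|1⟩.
-0.7693|0⟩ + (0.4518 + 0.4518i)|1⟩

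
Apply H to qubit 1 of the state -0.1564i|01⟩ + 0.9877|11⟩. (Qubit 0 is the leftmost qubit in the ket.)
-0.1106i|00⟩ + 0.1106i|01⟩ + 0.6984|10⟩ - 0.6984|11⟩

H on qubit 1 mixes each pair of kets that differ only in qubit 1: amplitudes (a, b) of (|…0…⟩, |…1…⟩) become ((a + b)/√2, (a − b)/√2). Kets absent from the input have amplitude 0.
(|00⟩, |01⟩): (a, b) = (0, -0.1564i) → (-0.1106i, 0.1106i)
(|10⟩, |11⟩): (a, b) = (0, 0.9877) → (0.6984, -0.6984)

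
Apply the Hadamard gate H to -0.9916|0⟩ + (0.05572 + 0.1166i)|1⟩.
(-0.6618 + 0.08245i)|0⟩ + (-0.7406 - 0.08245i)|1⟩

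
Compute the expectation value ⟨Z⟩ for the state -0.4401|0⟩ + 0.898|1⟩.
-0.6127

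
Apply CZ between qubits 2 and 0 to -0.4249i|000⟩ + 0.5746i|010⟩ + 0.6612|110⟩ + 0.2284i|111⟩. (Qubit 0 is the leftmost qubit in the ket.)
-0.4249i|000⟩ + 0.5746i|010⟩ + 0.6612|110⟩ - 0.2284i|111⟩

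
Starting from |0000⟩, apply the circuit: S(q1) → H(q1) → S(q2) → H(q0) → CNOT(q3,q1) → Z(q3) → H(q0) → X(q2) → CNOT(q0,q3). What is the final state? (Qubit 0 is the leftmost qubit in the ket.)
1/√2|0010⟩ + 1/√2|0110⟩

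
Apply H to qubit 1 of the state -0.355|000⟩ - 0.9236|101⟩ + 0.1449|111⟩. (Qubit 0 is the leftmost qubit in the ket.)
-0.251|000⟩ - 0.251|010⟩ - 0.5506|101⟩ - 0.7555|111⟩

H on qubit 1 mixes each pair of kets that differ only in qubit 1: amplitudes (a, b) of (|…0…⟩, |…1…⟩) become ((a + b)/√2, (a − b)/√2). Kets absent from the input have amplitude 0.
(|000⟩, |010⟩): (a, b) = (-0.355, 0) → (-0.251, -0.251)
(|101⟩, |111⟩): (a, b) = (-0.9236, 0.1449) → (-0.5506, -0.7555)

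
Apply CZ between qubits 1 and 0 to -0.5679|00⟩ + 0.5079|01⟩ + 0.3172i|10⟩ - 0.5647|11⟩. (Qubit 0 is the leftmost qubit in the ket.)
-0.5679|00⟩ + 0.5079|01⟩ + 0.3172i|10⟩ + 0.5647|11⟩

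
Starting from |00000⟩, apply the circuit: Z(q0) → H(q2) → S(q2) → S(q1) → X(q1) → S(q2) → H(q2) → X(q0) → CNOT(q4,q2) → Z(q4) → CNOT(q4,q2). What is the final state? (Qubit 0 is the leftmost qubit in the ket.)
|11100⟩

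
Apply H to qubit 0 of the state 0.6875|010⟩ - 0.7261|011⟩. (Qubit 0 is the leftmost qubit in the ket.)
0.4861|010⟩ - 0.5134|011⟩ + 0.4861|110⟩ - 0.5134|111⟩

H on qubit 0 mixes each pair of kets that differ only in qubit 0: amplitudes (a, b) of (|…0…⟩, |…1…⟩) become ((a + b)/√2, (a − b)/√2). Kets absent from the input have amplitude 0.
(|010⟩, |110⟩): (a, b) = (0.6875, 0) → (0.4861, 0.4861)
(|011⟩, |111⟩): (a, b) = (-0.7261, 0) → (-0.5134, -0.5134)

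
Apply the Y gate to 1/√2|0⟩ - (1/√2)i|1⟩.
-1/√2|0⟩ + (1/√2)i|1⟩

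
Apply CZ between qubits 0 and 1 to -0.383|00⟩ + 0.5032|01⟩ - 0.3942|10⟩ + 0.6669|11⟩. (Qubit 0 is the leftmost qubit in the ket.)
-0.383|00⟩ + 0.5032|01⟩ - 0.3942|10⟩ - 0.6669|11⟩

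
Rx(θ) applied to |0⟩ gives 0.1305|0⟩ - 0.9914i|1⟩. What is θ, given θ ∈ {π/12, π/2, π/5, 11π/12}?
11π/12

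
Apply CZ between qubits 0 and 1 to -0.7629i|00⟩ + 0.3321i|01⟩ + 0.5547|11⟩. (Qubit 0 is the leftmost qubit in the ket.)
-0.7629i|00⟩ + 0.3321i|01⟩ - 0.5547|11⟩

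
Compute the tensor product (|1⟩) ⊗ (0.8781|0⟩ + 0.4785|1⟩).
0.8781|10⟩ + 0.4785|11⟩

amp(|b₁b₂…⟩) = product of the factor amplitudes for bits b₁, b₂, …; only kets whose every factor amplitude is nonzero survive.
|10⟩: (1)(0.8781) = 0.8781
|11⟩: (1)(0.4785) = 0.4785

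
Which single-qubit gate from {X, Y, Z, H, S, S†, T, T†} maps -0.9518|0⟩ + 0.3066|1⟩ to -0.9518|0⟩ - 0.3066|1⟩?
Z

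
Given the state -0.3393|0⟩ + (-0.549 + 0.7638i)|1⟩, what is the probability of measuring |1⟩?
0.8848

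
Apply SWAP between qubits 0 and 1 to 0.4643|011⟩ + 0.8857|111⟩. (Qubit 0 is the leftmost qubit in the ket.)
0.4643|101⟩ + 0.8857|111⟩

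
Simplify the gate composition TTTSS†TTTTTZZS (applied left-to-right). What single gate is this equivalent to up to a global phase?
S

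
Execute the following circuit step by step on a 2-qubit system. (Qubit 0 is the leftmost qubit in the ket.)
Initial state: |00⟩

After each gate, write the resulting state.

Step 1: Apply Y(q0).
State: i|10⟩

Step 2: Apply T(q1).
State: i|10⟩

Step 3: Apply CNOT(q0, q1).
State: i|11⟩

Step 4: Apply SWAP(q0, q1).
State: i|11⟩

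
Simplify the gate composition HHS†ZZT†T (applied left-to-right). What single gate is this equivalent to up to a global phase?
S†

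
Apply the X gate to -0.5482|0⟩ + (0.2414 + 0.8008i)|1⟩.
(0.2414 + 0.8008i)|0⟩ - 0.5482|1⟩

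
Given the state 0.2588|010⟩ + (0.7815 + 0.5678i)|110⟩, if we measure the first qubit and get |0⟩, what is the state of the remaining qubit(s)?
|10⟩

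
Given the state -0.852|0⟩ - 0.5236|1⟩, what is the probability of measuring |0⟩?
0.7259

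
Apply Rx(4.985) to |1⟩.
-0.6045i|0⟩ - 0.7966|1⟩

Rx(4.985) = [[cos(θ/2), −i·sin(θ/2)], [−i·sin(θ/2), cos(θ/2)]]; θ = 4.985, cos(θ/2) ≈ -0.796633, sin(θ/2) ≈ 0.604464.
With a = amp(|0⟩) = 0 and b = amp(|1⟩) = 1:
new amp(|0⟩) = (-0.796633)·a + (-0.604464i)·b = -0.6045i
new amp(|1⟩) = (-0.604464i)·a + (-0.796633)·b = -0.7966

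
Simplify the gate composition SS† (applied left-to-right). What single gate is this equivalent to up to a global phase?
I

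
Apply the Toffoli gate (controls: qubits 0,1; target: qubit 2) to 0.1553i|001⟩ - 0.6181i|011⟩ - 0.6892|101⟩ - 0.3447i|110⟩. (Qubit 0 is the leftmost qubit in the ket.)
0.1553i|001⟩ - 0.6181i|011⟩ - 0.6892|101⟩ - 0.3447i|111⟩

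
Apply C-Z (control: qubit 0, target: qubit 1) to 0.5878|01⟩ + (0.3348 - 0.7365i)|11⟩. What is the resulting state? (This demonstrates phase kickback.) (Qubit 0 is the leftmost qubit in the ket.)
0.5878|01⟩ + (-0.3348 + 0.7365i)|11⟩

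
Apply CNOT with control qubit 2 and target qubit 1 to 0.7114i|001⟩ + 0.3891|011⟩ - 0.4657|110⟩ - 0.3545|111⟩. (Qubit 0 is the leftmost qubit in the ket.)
0.3891|001⟩ + 0.7114i|011⟩ - 0.3545|101⟩ - 0.4657|110⟩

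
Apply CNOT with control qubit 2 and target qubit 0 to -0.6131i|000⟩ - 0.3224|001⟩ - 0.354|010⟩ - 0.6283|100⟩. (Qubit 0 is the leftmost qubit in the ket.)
-0.6131i|000⟩ - 0.354|010⟩ - 0.6283|100⟩ - 0.3224|101⟩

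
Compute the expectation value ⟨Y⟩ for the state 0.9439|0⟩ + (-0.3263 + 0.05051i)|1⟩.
0.09535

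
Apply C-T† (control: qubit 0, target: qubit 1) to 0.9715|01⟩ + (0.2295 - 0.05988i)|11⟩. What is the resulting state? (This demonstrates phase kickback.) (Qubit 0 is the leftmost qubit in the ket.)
0.9715|01⟩ + (0.1199 - 0.2046i)|11⟩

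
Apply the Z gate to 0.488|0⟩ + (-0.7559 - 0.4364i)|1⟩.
0.488|0⟩ + (0.7559 + 0.4364i)|1⟩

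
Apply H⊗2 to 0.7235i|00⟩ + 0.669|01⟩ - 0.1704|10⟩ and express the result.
(0.2493 + 0.3618i)|00⟩ + (-0.4197 + 0.3618i)|01⟩ + (0.4197 + 0.3618i)|10⟩ + (-0.2493 + 0.3618i)|11⟩

H⊗2 gives amp(|y⟩) = (1/2) Σ_x (−1)^(x·y) amp(|x⟩), where x·y is the number of positions in which both x and y have a 1.
|00⟩: (0.7235i + 0.669 - 0.1704)/2 = (0.2493 + 0.3618i)
|01⟩: (0.7235i - 0.669 - 0.1704)/2 = (-0.4197 + 0.3618i)
|10⟩: (0.7235i + 0.669 + 0.1704)/2 = (0.4197 + 0.3618i)
|11⟩: (0.7235i - 0.669 + 0.1704)/2 = (-0.2493 + 0.3618i)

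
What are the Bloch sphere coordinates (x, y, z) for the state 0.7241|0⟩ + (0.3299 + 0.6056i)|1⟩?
(0.4778, 0.877, 0.04874)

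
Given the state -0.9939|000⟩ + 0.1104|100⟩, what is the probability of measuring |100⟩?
0.01219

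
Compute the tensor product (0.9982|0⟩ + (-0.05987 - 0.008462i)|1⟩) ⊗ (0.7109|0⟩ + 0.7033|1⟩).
0.7096|00⟩ + 0.702|01⟩ + (-0.04256 - 0.006016i)|10⟩ + (-0.04211 - 0.005951i)|11⟩

amp(|b₁b₂…⟩) = product of the factor amplitudes for bits b₁, b₂, …; only kets whose every factor amplitude is nonzero survive.
|00⟩: (0.9982)(0.7109) = 0.7096
|01⟩: (0.9982)(0.7033) = 0.702
|10⟩: (-0.05987 - 0.008462i)(0.7109) = (-0.04256 - 0.006016i)
|11⟩: (-0.05987 - 0.008462i)(0.7033) = (-0.04211 - 0.005951i)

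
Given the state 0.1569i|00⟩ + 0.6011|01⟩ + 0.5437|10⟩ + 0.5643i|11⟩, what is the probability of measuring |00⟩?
0.02462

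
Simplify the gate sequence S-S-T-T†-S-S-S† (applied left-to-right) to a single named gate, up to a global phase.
S†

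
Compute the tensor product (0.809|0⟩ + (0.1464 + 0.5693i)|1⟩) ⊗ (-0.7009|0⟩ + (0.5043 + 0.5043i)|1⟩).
-0.567|00⟩ + (0.408 + 0.408i)|01⟩ + (-0.1026 - 0.399i)|10⟩ + (-0.2133 + 0.3609i)|11⟩

amp(|b₁b₂…⟩) = product of the factor amplitudes for bits b₁, b₂, …; only kets whose every factor amplitude is nonzero survive.
|00⟩: (0.809)(-0.7009) = -0.567
|01⟩: (0.809)(0.5043 + 0.5043i) = (0.408 + 0.408i)
|10⟩: (0.1464 + 0.5693i)(-0.7009) = (-0.1026 - 0.399i)
|11⟩: (0.1464 + 0.5693i)(0.5043 + 0.5043i) = (-0.2133 + 0.3609i)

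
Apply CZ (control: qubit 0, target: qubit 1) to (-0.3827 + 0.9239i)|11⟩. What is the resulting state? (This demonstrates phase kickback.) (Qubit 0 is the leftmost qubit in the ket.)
(0.3827 - 0.9239i)|11⟩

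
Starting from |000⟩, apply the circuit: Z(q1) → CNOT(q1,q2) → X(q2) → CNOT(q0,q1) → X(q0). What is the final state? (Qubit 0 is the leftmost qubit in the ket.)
|101⟩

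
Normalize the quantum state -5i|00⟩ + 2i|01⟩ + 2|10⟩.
-0.8704i|00⟩ + 0.3482i|01⟩ + 0.3482|10⟩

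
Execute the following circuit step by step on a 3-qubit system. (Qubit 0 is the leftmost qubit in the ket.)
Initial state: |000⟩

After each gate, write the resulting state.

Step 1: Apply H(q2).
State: 1/√2|000⟩ + 1/√2|001⟩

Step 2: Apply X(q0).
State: 1/√2|100⟩ + 1/√2|101⟩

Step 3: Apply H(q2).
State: |100⟩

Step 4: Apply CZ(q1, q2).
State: |100⟩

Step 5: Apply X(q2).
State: |101⟩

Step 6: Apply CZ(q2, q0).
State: -|101⟩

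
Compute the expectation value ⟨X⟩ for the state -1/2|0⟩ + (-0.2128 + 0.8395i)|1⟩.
0.2128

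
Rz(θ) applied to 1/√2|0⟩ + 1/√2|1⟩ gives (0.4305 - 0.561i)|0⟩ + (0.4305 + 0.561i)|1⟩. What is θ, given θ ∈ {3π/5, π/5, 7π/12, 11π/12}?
7π/12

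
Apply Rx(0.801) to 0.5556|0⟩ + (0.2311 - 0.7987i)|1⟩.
(0.2002 - 0.0901i)|0⟩ + (0.2128 - 0.9521i)|1⟩

Rx(0.801) = [[cos(θ/2), −i·sin(θ/2)], [−i·sin(θ/2), cos(θ/2)]]; θ = 0.801, cos(θ/2) ≈ 0.920866, sin(θ/2) ≈ 0.389879.
With a = amp(|0⟩) = 0.5556 and b = amp(|1⟩) = (0.2311 - 0.7987i):
new amp(|0⟩) = (0.920866)·a + (-0.389879i)·b = (0.2002 - 0.0901i)
new amp(|1⟩) = (-0.389879i)·a + (0.920866)·b = (0.2128 - 0.9521i)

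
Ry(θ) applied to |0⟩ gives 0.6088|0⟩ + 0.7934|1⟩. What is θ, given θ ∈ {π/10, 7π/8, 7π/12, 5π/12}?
7π/12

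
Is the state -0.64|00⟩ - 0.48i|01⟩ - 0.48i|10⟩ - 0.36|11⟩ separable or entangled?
Entangled

Writing the state as a|00⟩ + b|01⟩ + c|10⟩ + d|11⟩, it is a product state iff ad − bc = 0.
Here (a, b, c, d) = (-0.64, -0.48i, -0.48i, -0.36): ad − bc = (-0.64)(-0.36) − (-0.48i)(-0.48i) = 0.4608 ≠ 0, so the state is entangled.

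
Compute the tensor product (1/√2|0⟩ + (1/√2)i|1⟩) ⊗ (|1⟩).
1/√2|01⟩ + (1/√2)i|11⟩

amp(|b₁b₂…⟩) = product of the factor amplitudes for bits b₁, b₂, …; only kets whose every factor amplitude is nonzero survive.
|01⟩: (1/√2)(1) = 1/√2
|11⟩: ((1/√2)i)(1) = (1/√2)i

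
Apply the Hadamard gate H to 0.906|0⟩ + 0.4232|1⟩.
0.9399|0⟩ + 0.3414|1⟩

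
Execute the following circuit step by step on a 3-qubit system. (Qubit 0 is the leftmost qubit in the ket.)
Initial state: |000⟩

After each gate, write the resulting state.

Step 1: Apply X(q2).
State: |001⟩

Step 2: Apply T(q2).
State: (1/√2 + (1/√2)i)|001⟩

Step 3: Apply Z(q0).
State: (1/√2 + (1/√2)i)|001⟩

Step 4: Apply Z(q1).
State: (1/√2 + (1/√2)i)|001⟩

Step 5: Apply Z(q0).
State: (1/√2 + (1/√2)i)|001⟩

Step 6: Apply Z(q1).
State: (1/√2 + (1/√2)i)|001⟩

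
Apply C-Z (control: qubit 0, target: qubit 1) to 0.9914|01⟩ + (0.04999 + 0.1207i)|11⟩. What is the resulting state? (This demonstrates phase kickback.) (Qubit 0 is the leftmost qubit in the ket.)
0.9914|01⟩ + (-0.04999 - 0.1207i)|11⟩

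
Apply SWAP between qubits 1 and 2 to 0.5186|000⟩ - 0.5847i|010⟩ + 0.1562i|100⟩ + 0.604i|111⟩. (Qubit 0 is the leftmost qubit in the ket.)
0.5186|000⟩ - 0.5847i|001⟩ + 0.1562i|100⟩ + 0.604i|111⟩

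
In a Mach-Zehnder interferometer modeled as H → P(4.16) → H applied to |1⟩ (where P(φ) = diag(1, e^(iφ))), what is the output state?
(0.7624 + 0.4256i)|0⟩ + (0.2376 - 0.4256i)|1⟩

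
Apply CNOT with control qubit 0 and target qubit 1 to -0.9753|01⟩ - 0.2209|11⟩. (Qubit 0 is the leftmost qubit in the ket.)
-0.9753|01⟩ - 0.2209|10⟩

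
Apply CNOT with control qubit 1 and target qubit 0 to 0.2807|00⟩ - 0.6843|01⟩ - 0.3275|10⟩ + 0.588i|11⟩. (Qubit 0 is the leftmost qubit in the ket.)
0.2807|00⟩ + 0.588i|01⟩ - 0.3275|10⟩ - 0.6843|11⟩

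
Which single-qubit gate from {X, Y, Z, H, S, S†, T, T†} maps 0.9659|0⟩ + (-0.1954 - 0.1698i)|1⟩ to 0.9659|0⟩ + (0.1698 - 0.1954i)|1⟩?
S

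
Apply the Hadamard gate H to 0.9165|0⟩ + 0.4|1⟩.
0.9309|0⟩ + 0.3652|1⟩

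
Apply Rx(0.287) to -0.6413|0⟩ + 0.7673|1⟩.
(-0.6347 - 0.1097i)|0⟩ + (0.7594 + 0.09171i)|1⟩

Rx(0.287) = [[cos(θ/2), −i·sin(θ/2)], [−i·sin(θ/2), cos(θ/2)]]; θ = 0.287, cos(θ/2) ≈ 0.989722, sin(θ/2) ≈ 0.143008.
With a = amp(|0⟩) = -0.6413 and b = amp(|1⟩) = 0.7673:
new amp(|0⟩) = (0.989722)·a + (-0.143008i)·b = (-0.6347 - 0.1097i)
new amp(|1⟩) = (-0.143008i)·a + (0.989722)·b = (0.7594 + 0.09171i)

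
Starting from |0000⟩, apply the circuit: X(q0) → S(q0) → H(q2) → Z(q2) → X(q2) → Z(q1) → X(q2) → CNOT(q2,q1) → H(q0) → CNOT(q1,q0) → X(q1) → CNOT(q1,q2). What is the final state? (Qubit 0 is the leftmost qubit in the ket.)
(1/2)i|0010⟩ + (1/2)i|0110⟩ - (1/2)i|1010⟩ - (1/2)i|1110⟩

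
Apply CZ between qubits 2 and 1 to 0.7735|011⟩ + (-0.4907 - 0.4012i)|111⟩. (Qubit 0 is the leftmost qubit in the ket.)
-0.7735|011⟩ + (0.4907 + 0.4012i)|111⟩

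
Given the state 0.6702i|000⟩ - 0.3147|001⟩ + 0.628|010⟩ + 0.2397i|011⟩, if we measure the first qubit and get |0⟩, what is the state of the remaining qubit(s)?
0.6702i|00⟩ - 0.3147|01⟩ + 0.628|10⟩ + 0.2397i|11⟩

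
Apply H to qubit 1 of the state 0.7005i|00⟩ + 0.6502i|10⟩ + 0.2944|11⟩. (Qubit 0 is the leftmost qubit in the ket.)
0.4953i|00⟩ + 0.4953i|01⟩ + (0.2082 + 0.4598i)|10⟩ + (-0.2082 + 0.4598i)|11⟩

H on qubit 1 mixes each pair of kets that differ only in qubit 1: amplitudes (a, b) of (|…0…⟩, |…1…⟩) become ((a + b)/√2, (a − b)/√2). Kets absent from the input have amplitude 0.
(|00⟩, |01⟩): (a, b) = (0.7005i, 0) → (0.4953i, 0.4953i)
(|10⟩, |11⟩): (a, b) = (0.6502i, 0.2944) → ((0.2082 + 0.4598i), (-0.2082 + 0.4598i))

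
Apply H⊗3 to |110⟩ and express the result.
1/√8|000⟩ + 1/√8|001⟩ - 1/√8|010⟩ - 1/√8|011⟩ - 1/√8|100⟩ - 1/√8|101⟩ + 1/√8|110⟩ + 1/√8|111⟩

H⊗3 gives amp(|y⟩) = (1/2√2) Σ_x (−1)^(x·y) amp(|x⟩), where x·y is the number of positions in which both x and y have a 1.
|000⟩: (1)/(2√2) = 1/√8
|001⟩: (1)/(2√2) = 1/√8
|010⟩: (-1)/(2√2) = -1/√8
|011⟩: (-1)/(2√2) = -1/√8
|100⟩: (-1)/(2√2) = -1/√8
|101⟩: (-1)/(2√2) = -1/√8
|110⟩: (1)/(2√2) = 1/√8
|111⟩: (1)/(2√2) = 1/√8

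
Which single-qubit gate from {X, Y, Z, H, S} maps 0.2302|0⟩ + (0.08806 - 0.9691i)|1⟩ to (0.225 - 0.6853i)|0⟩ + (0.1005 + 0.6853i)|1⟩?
H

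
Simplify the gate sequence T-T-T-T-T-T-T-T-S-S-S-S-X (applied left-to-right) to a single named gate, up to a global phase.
X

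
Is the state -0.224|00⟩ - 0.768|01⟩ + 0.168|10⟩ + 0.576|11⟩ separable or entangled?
Separable

Writing the state as a|00⟩ + b|01⟩ + c|10⟩ + d|11⟩, it is a product state iff ad − bc = 0.
Here (a, b, c, d) = (-0.224, -0.768, 0.168, 0.576): ad − bc = (-0.224)(0.576) − (-0.768)(0.168) = 0, so the state is separable.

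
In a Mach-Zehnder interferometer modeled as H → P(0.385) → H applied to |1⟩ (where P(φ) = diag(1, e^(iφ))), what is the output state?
(0.0366 - 0.1878i)|0⟩ + (0.9634 + 0.1878i)|1⟩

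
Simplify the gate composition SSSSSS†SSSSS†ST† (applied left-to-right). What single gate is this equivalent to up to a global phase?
T†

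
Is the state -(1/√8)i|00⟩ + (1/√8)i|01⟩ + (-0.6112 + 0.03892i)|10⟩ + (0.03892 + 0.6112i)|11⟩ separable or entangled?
Entangled

Writing the state as a|00⟩ + b|01⟩ + c|10⟩ + d|11⟩, it is a product state iff ad − bc = 0.
Here (a, b, c, d) = (-(1/√8)i, (1/√8)i, (-0.6112 + 0.03892i), (0.03892 + 0.6112i)): ad − bc = (-(1/√8)i)(0.03892 + 0.6112i) − ((1/√8)i)(-0.6112 + 0.03892i) = (0.2299 + 0.2023i) ≠ 0, so the state is entangled.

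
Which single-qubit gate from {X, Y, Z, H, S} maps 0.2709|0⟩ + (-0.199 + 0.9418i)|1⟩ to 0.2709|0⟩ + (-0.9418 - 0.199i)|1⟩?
S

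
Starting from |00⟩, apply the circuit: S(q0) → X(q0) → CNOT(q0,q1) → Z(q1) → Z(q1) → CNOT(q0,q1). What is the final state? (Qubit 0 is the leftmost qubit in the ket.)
|10⟩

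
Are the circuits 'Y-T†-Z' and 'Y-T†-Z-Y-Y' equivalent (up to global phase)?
Yes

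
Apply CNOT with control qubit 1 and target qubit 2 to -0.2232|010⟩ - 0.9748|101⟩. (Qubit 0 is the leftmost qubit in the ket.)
-0.2232|011⟩ - 0.9748|101⟩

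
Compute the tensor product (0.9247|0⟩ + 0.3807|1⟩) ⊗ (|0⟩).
0.9247|00⟩ + 0.3807|10⟩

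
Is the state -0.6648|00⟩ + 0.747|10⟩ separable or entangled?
Separable

Writing the state as a|00⟩ + b|01⟩ + c|10⟩ + d|11⟩, it is a product state iff ad − bc = 0.
Here (a, b, c, d) = (-0.6648, 0, 0.747, 0): ad − bc = (-0.6648)(0) − (0)(0.747) = 0, so the state is separable.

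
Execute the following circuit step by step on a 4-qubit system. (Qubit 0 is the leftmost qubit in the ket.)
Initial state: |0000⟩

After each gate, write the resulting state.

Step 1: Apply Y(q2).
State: i|0010⟩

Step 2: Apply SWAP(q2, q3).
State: i|0001⟩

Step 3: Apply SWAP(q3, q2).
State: i|0010⟩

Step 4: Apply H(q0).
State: (1/√2)i|0010⟩ + (1/√2)i|1010⟩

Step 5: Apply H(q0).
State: i|0010⟩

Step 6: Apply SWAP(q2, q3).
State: i|0001⟩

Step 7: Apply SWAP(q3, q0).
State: i|1000⟩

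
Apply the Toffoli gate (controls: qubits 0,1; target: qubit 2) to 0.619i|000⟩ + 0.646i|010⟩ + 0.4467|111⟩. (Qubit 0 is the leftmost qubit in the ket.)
0.619i|000⟩ + 0.646i|010⟩ + 0.4467|110⟩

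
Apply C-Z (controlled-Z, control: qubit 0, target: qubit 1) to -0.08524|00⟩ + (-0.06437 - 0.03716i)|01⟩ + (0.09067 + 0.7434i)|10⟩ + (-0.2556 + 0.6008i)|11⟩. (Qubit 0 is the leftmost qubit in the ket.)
-0.08524|00⟩ + (-0.06437 - 0.03716i)|01⟩ + (0.09067 + 0.7434i)|10⟩ + (0.2556 - 0.6008i)|11⟩

C-Z leaves the control-|0⟩ kets |00⟩, |01⟩ unchanged and applies Z to qubit 1 on the control-|1⟩ pair (|10⟩, |11⟩).
Z = [[1, 0], [0, -1]].
With a = amp(|10⟩) = (0.09067 + 0.7434i) and b = amp(|11⟩) = (-0.2556 + 0.6008i):
new amp(|10⟩) = (1)·a = (0.09067 + 0.7434i)
new amp(|11⟩) = (-1)·b = (0.2556 - 0.6008i)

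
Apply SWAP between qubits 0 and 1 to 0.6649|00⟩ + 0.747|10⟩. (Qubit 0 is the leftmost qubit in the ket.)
0.6649|00⟩ + 0.747|01⟩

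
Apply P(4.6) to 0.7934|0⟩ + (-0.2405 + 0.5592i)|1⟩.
0.7934|0⟩ + (0.5826 + 0.1763i)|1⟩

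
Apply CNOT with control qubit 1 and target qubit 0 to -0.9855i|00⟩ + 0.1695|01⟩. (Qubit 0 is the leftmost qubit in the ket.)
-0.9855i|00⟩ + 0.1695|11⟩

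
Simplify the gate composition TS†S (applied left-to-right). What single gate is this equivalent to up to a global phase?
T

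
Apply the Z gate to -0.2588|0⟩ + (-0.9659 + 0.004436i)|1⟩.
-0.2588|0⟩ + (0.9659 - 0.004436i)|1⟩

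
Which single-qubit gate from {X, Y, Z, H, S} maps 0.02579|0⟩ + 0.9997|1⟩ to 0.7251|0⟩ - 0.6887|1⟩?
H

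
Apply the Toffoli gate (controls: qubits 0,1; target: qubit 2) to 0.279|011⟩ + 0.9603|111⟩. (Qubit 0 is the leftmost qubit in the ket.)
0.279|011⟩ + 0.9603|110⟩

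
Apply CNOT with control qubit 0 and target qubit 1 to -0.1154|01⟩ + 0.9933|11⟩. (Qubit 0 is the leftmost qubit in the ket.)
-0.1154|01⟩ + 0.9933|10⟩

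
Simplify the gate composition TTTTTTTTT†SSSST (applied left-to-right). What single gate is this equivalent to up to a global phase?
I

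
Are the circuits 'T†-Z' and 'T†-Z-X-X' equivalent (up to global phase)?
Yes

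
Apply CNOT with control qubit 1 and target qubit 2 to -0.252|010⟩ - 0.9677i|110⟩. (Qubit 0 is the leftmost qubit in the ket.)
-0.252|011⟩ - 0.9677i|111⟩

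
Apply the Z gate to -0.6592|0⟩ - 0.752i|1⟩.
-0.6592|0⟩ + 0.752i|1⟩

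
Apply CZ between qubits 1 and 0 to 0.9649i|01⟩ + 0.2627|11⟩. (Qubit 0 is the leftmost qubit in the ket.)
0.9649i|01⟩ - 0.2627|11⟩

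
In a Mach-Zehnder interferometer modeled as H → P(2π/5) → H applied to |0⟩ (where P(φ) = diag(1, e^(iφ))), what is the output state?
(0.6545 + 0.4755i)|0⟩ + (0.3455 - 0.4755i)|1⟩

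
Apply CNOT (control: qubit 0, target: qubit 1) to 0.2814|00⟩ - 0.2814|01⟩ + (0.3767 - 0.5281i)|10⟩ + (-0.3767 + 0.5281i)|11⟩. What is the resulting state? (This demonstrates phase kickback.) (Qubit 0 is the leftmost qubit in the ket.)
0.2814|00⟩ - 0.2814|01⟩ + (-0.3767 + 0.5281i)|10⟩ + (0.3767 - 0.5281i)|11⟩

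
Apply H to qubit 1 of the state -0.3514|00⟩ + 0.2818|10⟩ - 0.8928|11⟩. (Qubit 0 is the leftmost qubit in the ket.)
-0.2485|00⟩ - 0.2485|01⟩ - 0.432|10⟩ + 0.8306|11⟩

H on qubit 1 mixes each pair of kets that differ only in qubit 1: amplitudes (a, b) of (|…0…⟩, |…1…⟩) become ((a + b)/√2, (a − b)/√2). Kets absent from the input have amplitude 0.
(|00⟩, |01⟩): (a, b) = (-0.3514, 0) → (-0.2485, -0.2485)
(|10⟩, |11⟩): (a, b) = (0.2818, -0.8928) → (-0.432, 0.8306)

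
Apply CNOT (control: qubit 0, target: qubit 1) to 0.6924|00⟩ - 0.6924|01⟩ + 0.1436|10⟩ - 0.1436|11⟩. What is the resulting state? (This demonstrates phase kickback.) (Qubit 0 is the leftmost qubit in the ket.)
0.6924|00⟩ - 0.6924|01⟩ - 0.1436|10⟩ + 0.1436|11⟩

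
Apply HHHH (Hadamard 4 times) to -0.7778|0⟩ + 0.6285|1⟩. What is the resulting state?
-0.7778|0⟩ + 0.6285|1⟩

H² = I, so an even number of Hadamards cancels: H^4 = I and the state is unchanged.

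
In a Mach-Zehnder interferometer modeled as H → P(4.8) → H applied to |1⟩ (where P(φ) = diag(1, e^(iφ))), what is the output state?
(0.4563 + 0.4981i)|0⟩ + (0.5437 - 0.4981i)|1⟩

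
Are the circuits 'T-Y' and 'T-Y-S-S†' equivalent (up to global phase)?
Yes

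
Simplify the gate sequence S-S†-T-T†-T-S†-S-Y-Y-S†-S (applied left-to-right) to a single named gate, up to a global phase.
T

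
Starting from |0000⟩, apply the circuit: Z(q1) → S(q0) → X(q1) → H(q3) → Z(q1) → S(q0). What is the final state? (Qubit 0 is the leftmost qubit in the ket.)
-1/√2|0100⟩ - 1/√2|0101⟩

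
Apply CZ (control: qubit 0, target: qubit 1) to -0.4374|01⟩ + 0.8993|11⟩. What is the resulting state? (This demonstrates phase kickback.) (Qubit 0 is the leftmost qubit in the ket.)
-0.4374|01⟩ - 0.8993|11⟩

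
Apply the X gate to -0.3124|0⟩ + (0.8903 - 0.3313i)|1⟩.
(0.8903 - 0.3313i)|0⟩ - 0.3124|1⟩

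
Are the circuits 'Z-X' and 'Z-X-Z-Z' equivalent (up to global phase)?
Yes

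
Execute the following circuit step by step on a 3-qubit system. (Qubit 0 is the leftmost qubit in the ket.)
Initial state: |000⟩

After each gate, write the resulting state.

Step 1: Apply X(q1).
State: |010⟩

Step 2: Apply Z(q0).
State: |010⟩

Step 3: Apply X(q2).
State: |011⟩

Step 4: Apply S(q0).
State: |011⟩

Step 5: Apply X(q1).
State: |001⟩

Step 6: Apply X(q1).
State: |011⟩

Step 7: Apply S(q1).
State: i|011⟩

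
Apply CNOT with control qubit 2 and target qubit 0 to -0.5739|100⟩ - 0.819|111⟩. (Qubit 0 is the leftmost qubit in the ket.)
-0.819|011⟩ - 0.5739|100⟩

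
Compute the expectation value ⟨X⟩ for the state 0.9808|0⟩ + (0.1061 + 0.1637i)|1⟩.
0.2081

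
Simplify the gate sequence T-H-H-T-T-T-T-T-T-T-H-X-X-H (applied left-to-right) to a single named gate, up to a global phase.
I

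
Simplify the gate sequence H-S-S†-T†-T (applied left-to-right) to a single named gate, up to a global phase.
H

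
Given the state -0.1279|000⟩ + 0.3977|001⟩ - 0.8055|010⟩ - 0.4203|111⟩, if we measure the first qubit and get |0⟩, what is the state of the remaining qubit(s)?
-0.141|00⟩ + 0.4383|01⟩ - 0.8877|10⟩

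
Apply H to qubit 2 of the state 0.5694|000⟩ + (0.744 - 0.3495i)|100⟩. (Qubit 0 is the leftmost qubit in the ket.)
0.4026|000⟩ + 0.4026|001⟩ + (0.5261 - 0.2471i)|100⟩ + (0.5261 - 0.2471i)|101⟩

H on qubit 2 mixes each pair of kets that differ only in qubit 2: amplitudes (a, b) of (|…0…⟩, |…1…⟩) become ((a + b)/√2, (a − b)/√2). Kets absent from the input have amplitude 0.
(|000⟩, |001⟩): (a, b) = (0.5694, 0) → (0.4026, 0.4026)
(|100⟩, |101⟩): (a, b) = ((0.744 - 0.3495i), 0) → ((0.5261 - 0.2471i), (0.5261 - 0.2471i))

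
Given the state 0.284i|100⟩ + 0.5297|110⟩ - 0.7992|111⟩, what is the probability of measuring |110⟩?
0.2806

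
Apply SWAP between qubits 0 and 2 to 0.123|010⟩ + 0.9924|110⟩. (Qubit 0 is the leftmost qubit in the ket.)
0.123|010⟩ + 0.9924|011⟩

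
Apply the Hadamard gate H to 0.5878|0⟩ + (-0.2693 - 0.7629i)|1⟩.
(0.2252 - 0.5395i)|0⟩ + (0.6061 + 0.5395i)|1⟩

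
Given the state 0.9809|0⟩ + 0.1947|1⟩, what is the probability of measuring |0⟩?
0.9622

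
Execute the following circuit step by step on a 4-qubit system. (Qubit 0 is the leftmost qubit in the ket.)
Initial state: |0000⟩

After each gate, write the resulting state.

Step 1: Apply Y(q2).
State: i|0010⟩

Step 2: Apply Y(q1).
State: -|0110⟩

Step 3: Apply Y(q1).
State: i|0010⟩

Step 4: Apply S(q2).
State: -|0010⟩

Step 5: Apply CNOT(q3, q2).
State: -|0010⟩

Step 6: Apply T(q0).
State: -|0010⟩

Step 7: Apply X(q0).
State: -|1010⟩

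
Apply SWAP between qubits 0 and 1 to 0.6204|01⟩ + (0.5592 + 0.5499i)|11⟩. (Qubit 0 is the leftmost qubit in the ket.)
0.6204|10⟩ + (0.5592 + 0.5499i)|11⟩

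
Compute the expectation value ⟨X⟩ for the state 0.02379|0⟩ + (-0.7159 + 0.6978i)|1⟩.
-0.03406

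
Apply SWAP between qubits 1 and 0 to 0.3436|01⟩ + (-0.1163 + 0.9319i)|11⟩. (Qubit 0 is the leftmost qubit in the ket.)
0.3436|10⟩ + (-0.1163 + 0.9319i)|11⟩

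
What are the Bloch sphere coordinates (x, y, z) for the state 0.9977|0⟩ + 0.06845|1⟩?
(0.1366, 0, 0.9907)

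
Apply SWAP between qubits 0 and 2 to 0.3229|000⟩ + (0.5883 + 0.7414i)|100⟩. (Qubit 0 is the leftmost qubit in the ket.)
0.3229|000⟩ + (0.5883 + 0.7414i)|001⟩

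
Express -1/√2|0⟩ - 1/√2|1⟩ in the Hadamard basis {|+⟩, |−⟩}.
-|+⟩

With |ψ⟩ = α|0⟩ + β|1⟩, the Hadamard-basis coefficients are ⟨+|ψ⟩ = (α + β)/√2 and ⟨−|ψ⟩ = (α − β)/√2.
Here α = -1/√2, β = -1/√2: (α + β)/√2 = -1, (α − β)/√2 = 0.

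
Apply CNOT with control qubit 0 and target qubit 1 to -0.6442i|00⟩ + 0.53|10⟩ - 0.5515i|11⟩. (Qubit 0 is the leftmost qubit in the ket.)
-0.6442i|00⟩ - 0.5515i|10⟩ + 0.53|11⟩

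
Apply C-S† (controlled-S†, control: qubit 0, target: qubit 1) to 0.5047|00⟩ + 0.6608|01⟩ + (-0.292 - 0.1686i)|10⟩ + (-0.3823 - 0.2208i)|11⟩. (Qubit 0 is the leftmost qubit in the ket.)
0.5047|00⟩ + 0.6608|01⟩ + (-0.292 - 0.1686i)|10⟩ + (-0.2208 + 0.3823i)|11⟩

C-S† leaves the control-|0⟩ kets |00⟩, |01⟩ unchanged and applies S† to qubit 1 on the control-|1⟩ pair (|10⟩, |11⟩).
S† = [[1, 0], [0, -i]].
With a = amp(|10⟩) = (-0.292 - 0.1686i) and b = amp(|11⟩) = (-0.3823 - 0.2208i):
new amp(|10⟩) = (1)·a = (-0.292 - 0.1686i)
new amp(|11⟩) = (-i)·b = (-0.2208 + 0.3823i)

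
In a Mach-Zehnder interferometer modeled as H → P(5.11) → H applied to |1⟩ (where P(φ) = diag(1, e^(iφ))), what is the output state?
(0.3064 + 0.461i)|0⟩ + (0.6936 - 0.461i)|1⟩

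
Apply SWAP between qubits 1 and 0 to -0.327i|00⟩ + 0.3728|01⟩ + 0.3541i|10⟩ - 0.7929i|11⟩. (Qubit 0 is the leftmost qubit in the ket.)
-0.327i|00⟩ + 0.3541i|01⟩ + 0.3728|10⟩ - 0.7929i|11⟩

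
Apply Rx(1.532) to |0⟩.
0.7207|0⟩ - 0.6933i|1⟩

Rx(1.532) = [[cos(θ/2), −i·sin(θ/2)], [−i·sin(θ/2), cos(θ/2)]]; θ = 1.532, cos(θ/2) ≈ 0.720689, sin(θ/2) ≈ 0.693258.
With a = amp(|0⟩) = 1 and b = amp(|1⟩) = 0:
new amp(|0⟩) = (0.720689)·a + (-0.693258i)·b = 0.7207
new amp(|1⟩) = (-0.693258i)·a + (0.720689)·b = -0.6933i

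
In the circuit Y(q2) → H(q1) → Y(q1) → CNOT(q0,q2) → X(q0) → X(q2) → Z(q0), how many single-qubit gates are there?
6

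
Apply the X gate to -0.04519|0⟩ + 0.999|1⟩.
0.999|0⟩ - 0.04519|1⟩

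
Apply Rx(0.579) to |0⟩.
0.9584|0⟩ - 0.2855i|1⟩

Rx(0.579) = [[cos(θ/2), −i·sin(θ/2)], [−i·sin(θ/2), cos(θ/2)]]; θ = 0.579, cos(θ/2) ≈ 0.958387, sin(θ/2) ≈ 0.285473.
With a = amp(|0⟩) = 1 and b = amp(|1⟩) = 0:
new amp(|0⟩) = (0.958387)·a + (-0.285473i)·b = 0.9584
new amp(|1⟩) = (-0.285473i)·a + (0.958387)·b = -0.2855i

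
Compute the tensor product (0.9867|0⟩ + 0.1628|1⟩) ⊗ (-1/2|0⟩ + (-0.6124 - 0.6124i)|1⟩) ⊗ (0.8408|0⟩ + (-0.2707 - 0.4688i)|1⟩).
-0.4148|000⟩ + (0.1335 + 0.2313i)|001⟩ + (-0.5081 - 0.5081i)|010⟩ + (-0.1197 + 0.4468i)|011⟩ - 0.06844|100⟩ + (0.02203 + 0.03816i)|101⟩ + (-0.08383 - 0.08383i)|110⟩ + (-0.01975 + 0.07373i)|111⟩

amp(|b₁b₂…⟩) = product of the factor amplitudes for bits b₁, b₂, …; only kets whose every factor amplitude is nonzero survive.
|000⟩: (0.9867)(-1/2)(0.8408) = -0.4148
|001⟩: (0.9867)(-1/2)(-0.2707 - 0.4688i) = (0.1335 + 0.2313i)
|010⟩: (0.9867)(-0.6124 - 0.6124i)(0.8408) = (-0.5081 - 0.5081i)
|011⟩: (0.9867)(-0.6124 - 0.6124i)(-0.2707 - 0.4688i) = (-0.1197 + 0.4468i)
|100⟩: (0.1628)(-1/2)(0.8408) = -0.06844
|101⟩: (0.1628)(-1/2)(-0.2707 - 0.4688i) = (0.02203 + 0.03816i)
|110⟩: (0.1628)(-0.6124 - 0.6124i)(0.8408) = (-0.08383 - 0.08383i)
|111⟩: (0.1628)(-0.6124 - 0.6124i)(-0.2707 - 0.4688i) = (-0.01975 + 0.07373i)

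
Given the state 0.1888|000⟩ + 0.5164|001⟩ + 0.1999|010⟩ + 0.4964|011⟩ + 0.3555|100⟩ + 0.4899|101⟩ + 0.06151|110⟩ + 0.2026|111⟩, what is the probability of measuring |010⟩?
0.03996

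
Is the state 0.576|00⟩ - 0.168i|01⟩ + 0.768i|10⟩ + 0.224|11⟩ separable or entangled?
Separable

Writing the state as a|00⟩ + b|01⟩ + c|10⟩ + d|11⟩, it is a product state iff ad − bc = 0.
Here (a, b, c, d) = (0.576, -0.168i, 0.768i, 0.224): ad − bc = (0.576)(0.224) − (-0.168i)(0.768i) = 0, so the state is separable.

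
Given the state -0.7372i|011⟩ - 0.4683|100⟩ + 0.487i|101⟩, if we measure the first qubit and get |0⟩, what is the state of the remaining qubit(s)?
-i|11⟩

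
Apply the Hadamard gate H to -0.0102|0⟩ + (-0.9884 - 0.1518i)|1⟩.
(-0.7061 - 0.1073i)|0⟩ + (0.6917 + 0.1073i)|1⟩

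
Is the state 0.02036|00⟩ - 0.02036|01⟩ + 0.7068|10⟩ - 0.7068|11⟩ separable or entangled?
Separable

Writing the state as a|00⟩ + b|01⟩ + c|10⟩ + d|11⟩, it is a product state iff ad − bc = 0.
Here (a, b, c, d) = (0.02036, -0.02036, 0.7068, -0.7068): ad − bc = (0.02036)(-0.7068) − (-0.02036)(0.7068) = 0, so the state is separable.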